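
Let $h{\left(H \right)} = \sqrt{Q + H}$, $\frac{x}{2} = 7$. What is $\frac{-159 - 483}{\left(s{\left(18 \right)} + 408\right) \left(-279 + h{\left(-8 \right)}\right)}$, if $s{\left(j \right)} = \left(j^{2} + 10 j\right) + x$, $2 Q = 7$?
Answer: $\frac{19902}{8009437} + \frac{107 i \sqrt{2}}{8009437} \approx 0.0024848 + 1.8893 \cdot 10^{-5} i$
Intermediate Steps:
$Q = \frac{7}{2}$ ($Q = \frac{1}{2} \cdot 7 = \frac{7}{2} \approx 3.5$)
$x = 14$ ($x = 2 \cdot 7 = 14$)
$s{\left(j \right)} = 14 + j^{2} + 10 j$ ($s{\left(j \right)} = \left(j^{2} + 10 j\right) + 14 = 14 + j^{2} + 10 j$)
$h{\left(H \right)} = \sqrt{\frac{7}{2} + H}$
$\frac{-159 - 483}{\left(s{\left(18 \right)} + 408\right) \left(-279 + h{\left(-8 \right)}\right)} = \frac{-159 - 483}{\left(\left(14 + 18^{2} + 10 \cdot 18\right) + 408\right) \left(-279 + \frac{\sqrt{14 + 4 \left(-8\right)}}{2}\right)} = - \frac{642}{\left(\left(14 + 324 + 180\right) + 408\right) \left(-279 + \frac{\sqrt{14 - 32}}{2}\right)} = - \frac{642}{\left(518 + 408\right) \left(-279 + \frac{\sqrt{-18}}{2}\right)} = - \frac{642}{926 \left(-279 + \frac{3 i \sqrt{2}}{2}\right)} = - \frac{642}{-258354 + 1389 i \sqrt{2}}$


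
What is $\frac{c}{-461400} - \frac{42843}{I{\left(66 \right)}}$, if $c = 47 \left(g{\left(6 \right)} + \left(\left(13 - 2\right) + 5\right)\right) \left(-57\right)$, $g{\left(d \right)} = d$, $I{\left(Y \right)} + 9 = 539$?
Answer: $- \frac{328942051}{4075700} \approx -80.708$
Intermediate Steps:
$I{\left(Y \right)} = 530$ ($I{\left(Y \right)} = -9 + 539 = 530$)
$c = -58938$ ($c = 47 \left(6 + \left(\left(13 - 2\right) + 5\right)\right) \left(-57\right) = 47 \left(6 + \left(11 + 5\right)\right) \left(-57\right) = 47 \left(6 + 16\right) \left(-57\right) = 47 \cdot 22 \left(-57\right) = 1034 \left(-57\right) = -58938$)
$\frac{c}{-461400} - \frac{42843}{I{\left(66 \right)}} = - \frac{58938}{-461400} - \frac{42843}{530} = \left(-58938\right) \left(- \frac{1}{461400}\right) - \frac{42843}{530} = \frac{9823}{76900} - \frac{42843}{530} = - \frac{328942051}{4075700}$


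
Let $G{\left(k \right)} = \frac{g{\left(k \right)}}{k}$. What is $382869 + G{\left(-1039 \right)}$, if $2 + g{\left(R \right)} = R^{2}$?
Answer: $\frac{396721372}{1039} \approx 3.8183 \cdot 10^{5}$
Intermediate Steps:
$g{\left(R \right)} = -2 + R^{2}$
$G{\left(k \right)} = \frac{-2 + k^{2}}{k}$
$382869 + G{\left(-1039 \right)} = 382869 - \left(1039 + \frac{2}{-1039}\right) = 382869 - \frac{1079519}{1039} = \frac{396721372}{1039}$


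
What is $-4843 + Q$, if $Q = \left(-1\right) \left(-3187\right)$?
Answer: $-1656$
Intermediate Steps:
$Q = 3187$
$-4843 + Q = -4843 + 3187 = -1656$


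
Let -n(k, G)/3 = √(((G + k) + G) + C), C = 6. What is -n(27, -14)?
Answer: 3*√5 ≈ 6.7082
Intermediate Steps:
n(k, G) = -3*√(6 + k + 2*G) (n(k, G) = -3*√(((G + k) + G) + 6) = -3*√((k + 2*G) + 6) = -3*√(6 + k + 2*G))
-n(27, -14) = -(-3)*√(6 + 27 + 2*(-14)) = -(-3)*√(6 + 27 - 28) = -(-3)*√5 = 3*√5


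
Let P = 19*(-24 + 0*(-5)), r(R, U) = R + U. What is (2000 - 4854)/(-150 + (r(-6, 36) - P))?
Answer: -1427/168 ≈ -8.4940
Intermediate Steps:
P = -456 (P = 19*(-24 + 0) = 19*(-24) = -456)
(2000 - 4854)/(-150 + (r(-6, 36) - P)) = (2000 - 4854)/(-150 + ((-6 + 36) - 1*(-456))) = -2854/(-150 + (30 + 456)) = -2854/(-150 + 486) = -2854/336 = -2854*1/336 = -1427/168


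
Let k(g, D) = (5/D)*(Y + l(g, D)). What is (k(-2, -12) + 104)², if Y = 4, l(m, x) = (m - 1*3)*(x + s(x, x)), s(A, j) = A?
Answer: 24649/9 ≈ 2738.8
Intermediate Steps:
l(m, x) = 2*x*(-3 + m) (l(m, x) = (m - 1*3)*(x + x) = (m - 3)*(2*x) = (-3 + m)*(2*x) = 2*x*(-3 + m))
k(g, D) = 5*(4 + 2*D*(-3 + g))/D (k(g, D) = (5/D)*(4 + 2*D*(-3 + g)) = 5*(4 + 2*D*(-3 + g))/D)
(k(-2, -12) + 104)² = ((-30 + 10*(-2) + 20/(-12)) + 104)² = ((-30 - 20 + 20*(-1/12)) + 104)² = ((-30 - 20 - 5/3) + 104)² = (-155/3 + 104)² = (157/3)² = 24649/9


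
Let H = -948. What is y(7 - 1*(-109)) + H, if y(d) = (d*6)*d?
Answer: 79788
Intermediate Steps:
y(d) = 6*d² (y(d) = (6*d)*d = 6*d²)
y(7 - 1*(-109)) + H = 6*(7 - 1*(-109))² - 948 = 6*(7 + 109)² - 948 = 6*116² - 948 = 6*13456 - 948 = 80736 - 948 = 79788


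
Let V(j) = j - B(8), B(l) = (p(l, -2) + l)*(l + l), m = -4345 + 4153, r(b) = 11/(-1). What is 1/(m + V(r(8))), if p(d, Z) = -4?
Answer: -1/267 ≈ -0.0037453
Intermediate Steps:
r(b) = -11 (r(b) = 11*(-1) = -11)
m = -192
B(l) = 2*l*(-4 + l) (B(l) = (-4 + l)*(l + l) = (-4 + l)*(2*l) = 2*l*(-4 + l))
V(j) = -64 + j (V(j) = j - 2*8*(-4 + 8) = j - 2*8*4 = j - 1*64 = j - 64 = -64 + j)
1/(m + V(r(8))) = 1/(-192 + (-64 - 11)) = 1/(-192 - 75) = 1/(-267) = -1/267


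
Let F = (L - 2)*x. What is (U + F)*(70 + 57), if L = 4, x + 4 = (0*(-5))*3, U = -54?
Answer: -7874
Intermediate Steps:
x = -4 (x = -4 + (0*(-5))*3 = -4 + 0*3 = -4 + 0 = -4)
F = -8 (F = (4 - 2)*(-4) = 2*(-4) = -8)
(U + F)*(70 + 57) = (-54 - 8)*(70 + 57) = -62*127 = -7874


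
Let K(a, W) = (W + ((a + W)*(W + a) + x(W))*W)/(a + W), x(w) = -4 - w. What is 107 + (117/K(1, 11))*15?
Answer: 1339/11 ≈ 121.73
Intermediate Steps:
K(a, W) = (W + W*(-4 + (W + a)**2 - W))/(W + a) (K(a, W) = (W + ((a + W)*(W + a) + (-4 - W))*W)/(a + W) = (W + ((W + a)*(W + a) + (-4 - W))*W)/(W + a) = (W + ((W + a)**2 + (-4 - W))*W)/(W + a) = (W + (-4 + (W + a)**2 - W)*W)/(W + a) = (W + W*(-4 + (W + a)**2 - W))/(W + a))
107 + (117/K(1, 11))*15 = 107 + (117/((11*(-3 + (11 + 1)**2 - 1*11)/(11 + 1))))*15 = 107 + (117/((11*(-3 + 12**2 - 11)/12)))*15 = 107 + (117/((11*(1/12)*(-3 + 144 - 11))))*15 = 107 + (117/((11*(1/12)*130)))*15 = 107 + (117/(715/6))*15 = 107 + (117*(6/715))*15 = 107 + (54/55)*15 = 107 + 162/11 = 1339/11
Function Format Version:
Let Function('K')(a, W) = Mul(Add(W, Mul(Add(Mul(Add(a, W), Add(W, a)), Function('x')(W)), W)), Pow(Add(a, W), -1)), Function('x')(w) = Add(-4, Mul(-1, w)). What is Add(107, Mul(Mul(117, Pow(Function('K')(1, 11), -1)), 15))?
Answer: Rational(1339, 11) ≈ 121.73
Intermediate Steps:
Function('K')(a, W) = Mul(Pow(Add(W, a), -1), Add(W, Mul(W, Add(-4, Pow(Add(W, a), 2), Mul(-1, W))))) (Function('K')(a, W) = Mul(Add(W, Mul(Add(Mul(Add(a, W), Add(W, a)), Add(-4, Mul(-1, W))), W)), Pow(Add(a, W), -1)) = Mul(Add(W, Mul(Add(Mul(Add(W, a), Add(W, a)), Add(-4, Mul(-1, W))), W)), Pow(Add(W, a), -1)) = Mul(Add(W, Mul(Add(Pow(Add(W, a), 2), Add(-4, Mul(-1, W))), W)), Pow(Add(W, a), -1)) = Mul(Add(W, Mul(Add(-4, Pow(Add(W, a), 2), Mul(-1, W)), W)), Pow(Add(W, a), -1)) = Mul(Add(W, Mul(W, Add(-4, Pow(Add(W, a), 2), Mul(-1, W)))), Pow(Add(W, a), -1)) = Mul(Pow(Add(W, a), -1), Add(W, Mul(W, Add(-4, Pow(Add(W, a), 2), Mul(-1, W))))))
Add(107, Mul(Mul(117, Pow(Function('K')(1, 11), -1)), 15)) = Add(107, Mul(Mul(117, Pow(Mul(11, Pow(Add(11, 1), -1), Add(-3, Pow(Add(11, 1), 2), Mul(-1, 11))), -1)), 15)) = Add(107, Mul(Mul(117, Pow(Mul(11, Pow(12, -1), Add(-3, Pow(12, 2), -11)), -1)), 15)) = Add(107, Mul(Mul(117, Pow(Mul(11, Rational(1, 12), Add(-3, 144, -11)), -1)), 15)) = Add(107, Mul(Mul(117, Pow(Mul(11, Rational(1, 12), 130), -1)), 15)) = Add(107, Mul(Mul(117, Pow(Rational(715, 6), -1)), 15)) = Add(107, Mul(Mul(117, Rational(6, 715)), 15)) = Add(107, Mul(Rational(54, 55), 15)) = Add(107, Rational(162, 11)) = Rational(1339, 11)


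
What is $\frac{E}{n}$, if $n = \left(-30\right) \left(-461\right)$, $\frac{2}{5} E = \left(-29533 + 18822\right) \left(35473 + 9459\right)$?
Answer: $- \frac{120316663}{1383} \approx -86997.0$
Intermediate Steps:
$E = -1203166630$ ($E = \frac{5 \left(-29533 + 18822\right) \left(35473 + 9459\right)}{2} = \frac{5 \left(\left(-10711\right) 44932\right)}{2} = \frac{5}{2} \left(-481266652\right) = -1203166630$)
$n = 13830$
$\frac{E}{n} = - \frac{1203166630}{13830} = \left(-1203166630\right) \frac{1}{13830} = - \frac{120316663}{1383}$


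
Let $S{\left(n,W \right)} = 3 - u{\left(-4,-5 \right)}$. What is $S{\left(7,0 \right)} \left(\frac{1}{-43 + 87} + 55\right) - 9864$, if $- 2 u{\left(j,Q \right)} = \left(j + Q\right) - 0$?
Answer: $- \frac{875295}{88} \approx -9946.5$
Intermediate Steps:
$u{\left(j,Q \right)} = - \frac{Q}{2} - \frac{j}{2}$ ($u{\left(j,Q \right)} = - \frac{\left(j + Q\right) - 0}{2} = - \frac{\left(Q + j\right) + 0}{2} = - \frac{Q + j}{2} = - \frac{Q}{2} - \frac{j}{2}$)
$S{\left(n,W \right)} = - \frac{3}{2}$ ($S{\left(n,W \right)} = 3 - \left(\left(- \frac{1}{2}\right) \left(-5\right) - -2\right) = 3 - \left(\frac{5}{2} + 2\right) = 3 - \frac{9}{2} = - \frac{3}{2}$)
$S{\left(7,0 \right)} \left(\frac{1}{-43 + 87} + 55\right) - 9864 = - \frac{3 \left(\frac{1}{-43 + 87} + 55\right)}{2} - 9864 = - \frac{3 \left(\frac{1}{44} + 55\right)}{2} - 9864 = \left(- \frac{3}{2}\right) \frac{2421}{44} - 9864 = - \frac{7263}{88} - 9864 = - \frac{875295}{88}$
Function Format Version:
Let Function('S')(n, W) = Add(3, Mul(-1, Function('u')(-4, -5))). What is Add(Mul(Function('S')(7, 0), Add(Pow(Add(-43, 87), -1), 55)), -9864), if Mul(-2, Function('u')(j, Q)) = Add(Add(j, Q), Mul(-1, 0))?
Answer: Rational(-875295, 88) ≈ -9946.5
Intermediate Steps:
Function('u')(j, Q) = Add(Mul(Rational(-1, 2), Q), Mul(Rational(-1, 2), j)) (Function('u')(j, Q) = Mul(Rational(-1, 2), Add(Add(j, Q), Mul(-1, 0))) = Mul(Rational(-1, 2), Add(Add(Q, j), 0)) = Mul(Rational(-1, 2), Add(Q, j)) = Add(Mul(Rational(-1, 2), Q), Mul(Rational(-1, 2), j)))
Function('S')(n, W) = Rational(-3, 2) (Function('S')(n, W) = Add(3, Mul(-1, Add(Mul(Rational(-1, 2), -5), Mul(Rational(-1, 2), -4)))) = Add(3, Mul(-1, Add(Rational(5, 2), 2))) = Add(3, Mul(-1, Rational(9, 2))) = Add(3, Rational(-9, 2)) = Rational(-3, 2))
Add(Mul(Function('S')(7, 0), Add(Pow(Add(-43, 87), -1), 55)), -9864) = Add(Mul(Rational(-3, 2), Add(Pow(Add(-43, 87), -1), 55)), -9864) = Add(Mul(Rational(-3, 2), Add(Pow(44, -1), 55)), -9864) = Add(Mul(Rational(-3, 2), Add(Rational(1, 44), 55)), -9864) = Add(Mul(Rational(-3, 2), Rational(2421, 44)), -9864) = Add(Rational(-7263, 88), -9864) = Rational(-875295, 88)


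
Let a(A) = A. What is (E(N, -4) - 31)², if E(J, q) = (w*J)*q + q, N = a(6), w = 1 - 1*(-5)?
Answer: 32041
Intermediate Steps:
w = 6 (w = 1 + 5 = 6)
N = 6
E(J, q) = q + 6*J*q (E(J, q) = (6*J)*q + q = 6*J*q + q = q + 6*J*q)
(E(N, -4) - 31)² = (-4*(1 + 6*6) - 31)² = (-4*(1 + 36) - 31)² = (-4*37 - 31)² = (-148 - 31)² = (-179)² = 32041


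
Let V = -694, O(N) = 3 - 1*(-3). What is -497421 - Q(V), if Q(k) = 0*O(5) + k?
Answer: -496727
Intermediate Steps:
O(N) = 6 (O(N) = 3 + 3 = 6)
Q(k) = k (Q(k) = 0*6 + k = 0 + k = k)
-497421 - Q(V) = -497421 - 1*(-694) = -497421 + 694 = -496727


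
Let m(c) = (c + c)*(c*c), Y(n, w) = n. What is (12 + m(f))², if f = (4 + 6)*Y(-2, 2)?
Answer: 255616144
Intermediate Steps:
f = -20 (f = (4 + 6)*(-2) = 10*(-2) = -20)
m(c) = 2*c³ (m(c) = (2*c)*c² = 2*c³)
(12 + m(f))² = (12 + 2*(-20)³)² = (12 + 2*(-8000))² = (12 - 16000)² = (-15988)² = 255616144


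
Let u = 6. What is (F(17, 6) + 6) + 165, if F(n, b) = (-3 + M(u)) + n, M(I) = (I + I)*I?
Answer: 257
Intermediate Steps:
M(I) = 2*I**2 (M(I) = (2*I)*I = 2*I**2)
F(n, b) = 69 + n (F(n, b) = (-3 + 2*6**2) + n = (-3 + 2*36) + n = (-3 + 72) + n = 69 + n)
(F(17, 6) + 6) + 165 = ((69 + 17) + 6) + 165 = (86 + 6) + 165 = 92 + 165 = 257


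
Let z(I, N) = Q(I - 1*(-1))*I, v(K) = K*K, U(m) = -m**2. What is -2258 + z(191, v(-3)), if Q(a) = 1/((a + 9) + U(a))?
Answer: -82785245/36663 ≈ -2258.0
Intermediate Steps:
v(K) = K**2
Q(a) = 1/(9 + a - a**2) (Q(a) = 1/((a + 9) - a**2) = 1/((9 + a) - a**2) = 1/(9 + a - a**2))
z(I, N) = I/(10 + I - (1 + I)**2) (z(I, N) = I/(9 + (I - 1*(-1)) - (I - 1*(-1))**2) = I/(9 + (I + 1) - (I + 1)**2) = I/(9 + (1 + I) - (1 + I)**2) = I/(10 + I - (1 + I)**2))
-2258 + z(191, v(-3)) = -2258 + 191/(10 + 191 - (1 + 191)**2) = -2258 + 191/(10 + 191 - 1*192**2) = -2258 + 191/(10 + 191 - 1*36864) = -2258 + 191/(10 + 191 - 36864) = -2258 + 191/(-36663) = -2258 + 191*(-1/36663) = -2258 - 191/36663 = -82785245/36663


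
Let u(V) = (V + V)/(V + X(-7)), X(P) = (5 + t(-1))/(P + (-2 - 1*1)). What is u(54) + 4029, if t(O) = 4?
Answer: 237831/59 ≈ 4031.0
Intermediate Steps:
X(P) = 9/(-3 + P) (X(P) = (5 + 4)/(P + (-2 - 1*1)) = 9/(P + (-2 - 1)) = 9/(P - 3) = 9/(-3 + P))
u(V) = 2*V/(-9/10 + V) (u(V) = (V + V)/(V + 9/(-3 - 7)) = (2*V)/(V + 9/(-10)) = (2*V)/(V + 9*(-1/10)) = (2*V)/(V - 9/10) = (2*V)/(-9/10 + V) = 2*V/(-9/10 + V))
u(54) + 4029 = 20*54/(-9 + 10*54) + 4029 = 20*54/(-9 + 540) + 4029 = 20*54/531 + 4029 = 20*54*(1/531) + 4029 = 120/59 + 4029 = 237831/59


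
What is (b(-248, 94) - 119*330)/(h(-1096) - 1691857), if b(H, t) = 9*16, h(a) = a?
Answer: 39126/1692953 ≈ 0.023111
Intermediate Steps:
b(H, t) = 144
(b(-248, 94) - 119*330)/(h(-1096) - 1691857) = (144 - 119*330)/(-1096 - 1691857) = (144 - 39270)/(-1692953) = -39126*(-1/1692953) = 39126/1692953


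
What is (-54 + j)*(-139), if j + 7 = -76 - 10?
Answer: 20433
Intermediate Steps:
j = -93 (j = -7 + (-76 - 10) = -7 - 86 = -93)
(-54 + j)*(-139) = (-54 - 93)*(-139) = -147*(-139) = 20433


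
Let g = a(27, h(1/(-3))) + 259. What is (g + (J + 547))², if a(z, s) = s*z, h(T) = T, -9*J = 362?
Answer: 46389721/81 ≈ 5.7271e+5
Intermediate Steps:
J = -362/9 (J = -⅑*362 = -362/9 ≈ -40.222)
g = 250 (g = 27/(-3) + 259 = -⅓*27 + 259 = -9 + 259 = 250)
(g + (J + 547))² = (250 + (-362/9 + 547))² = (250 + 4561/9)² = (6811/9)² = 46389721/81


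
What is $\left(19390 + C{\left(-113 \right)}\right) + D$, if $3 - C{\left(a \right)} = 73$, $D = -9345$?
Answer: $9975$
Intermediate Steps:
$C{\left(a \right)} = -70$ ($C{\left(a \right)} = 3 - 73 = -70$)
$\left(19390 + C{\left(-113 \right)}\right) + D = \left(19390 - 70\right) - 9345 = 19320 - 9345 = 9975$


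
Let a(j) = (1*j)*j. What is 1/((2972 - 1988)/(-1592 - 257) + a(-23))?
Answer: 1849/977137 ≈ 0.0018923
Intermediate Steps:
a(j) = j² (a(j) = j*j = j²)
1/((2972 - 1988)/(-1592 - 257) + a(-23)) = 1/((2972 - 1988)/(-1592 - 257) + (-23)²) = 1/(984/(-1849) + 529) = 1/(984*(-1/1849) + 529) = 1/(-984/1849 + 529) = 1/(977137/1849) = 1849/977137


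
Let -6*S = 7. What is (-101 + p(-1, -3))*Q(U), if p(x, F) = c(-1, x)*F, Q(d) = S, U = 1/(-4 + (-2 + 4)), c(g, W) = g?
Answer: 343/3 ≈ 114.33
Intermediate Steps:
S = -7/6 (S = -⅙*7 = -7/6 ≈ -1.1667)
U = -½ (U = 1/(-4 + 2) = 1/(-2) = -½ ≈ -0.50000)
Q(d) = -7/6
p(x, F) = -F
(-101 + p(-1, -3))*Q(U) = (-101 - 1*(-3))*(-7/6) = (-101 + 3)*(-7/6) = -98*(-7/6) = 343/3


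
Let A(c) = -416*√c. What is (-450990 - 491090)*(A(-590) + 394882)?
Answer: -372010434560 + 391905280*I*√590 ≈ -3.7201e+11 + 9.5193e+9*I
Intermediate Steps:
(-450990 - 491090)*(A(-590) + 394882) = (-450990 - 491090)*(-416*I*√590 + 394882) = -942080*(-416*I*√590 + 394882) = -942080*(394882 - 416*I*√590) = -372010434560 + 391905280*I*√590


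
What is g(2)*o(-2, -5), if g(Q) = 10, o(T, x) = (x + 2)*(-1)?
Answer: 30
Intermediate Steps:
o(T, x) = -2 - x (o(T, x) = (2 + x)*(-1) = -2 - x)
g(2)*o(-2, -5) = 10*(-2 - 1*(-5)) = 10*(-2 + 5) = 10*3 = 30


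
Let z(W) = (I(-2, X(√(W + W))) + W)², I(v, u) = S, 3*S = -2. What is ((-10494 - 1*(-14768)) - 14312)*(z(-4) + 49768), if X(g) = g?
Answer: -1499369368/3 ≈ -4.9979e+8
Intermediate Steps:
S = -⅔ (S = (⅓)*(-2) = -⅔ ≈ -0.66667)
I(v, u) = -⅔
z(W) = (-⅔ + W)²
((-10494 - 1*(-14768)) - 14312)*(z(-4) + 49768) = ((-10494 - 1*(-14768)) - 14312)*((-2 + 3*(-4))²/9 + 49768) = ((-10494 + 14768) - 14312)*((-2 - 12)²/9 + 49768) = (4274 - 14312)*((⅑)*(-14)² + 49768) = -10038*((⅑)*196 + 49768) = -10038*(196/9 + 49768) = -10038*448108/9 = -1499369368/3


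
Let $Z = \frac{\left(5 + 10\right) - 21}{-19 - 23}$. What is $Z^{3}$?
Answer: $\frac{1}{343} \approx 0.0029155$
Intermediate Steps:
$Z = \frac{1}{7}$ ($Z = \frac{15 - 21}{-42} = \left(-6\right) \left(- \frac{1}{42}\right) = \frac{1}{7} \approx 0.14286$)
$Z^{3} = \left(\frac{1}{7}\right)^{3} = \frac{1}{343}$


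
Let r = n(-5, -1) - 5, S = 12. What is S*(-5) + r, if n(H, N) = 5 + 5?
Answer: -55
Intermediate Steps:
n(H, N) = 10
r = 5 (r = 10 - 5 = 5)
S*(-5) + r = 12*(-5) + 5 = -60 + 5 = -55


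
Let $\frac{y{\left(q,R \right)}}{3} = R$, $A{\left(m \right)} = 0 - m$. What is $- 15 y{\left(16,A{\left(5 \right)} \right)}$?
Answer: $225$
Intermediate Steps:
$A{\left(m \right)} = - m$
$y{\left(q,R \right)} = 3 R$
$- 15 y{\left(16,A{\left(5 \right)} \right)} = - 15 \cdot 3 \left(\left(-1\right) 5\right) = - 15 \cdot 3 \left(-5\right) = \left(-15\right) \left(-15\right) = 225$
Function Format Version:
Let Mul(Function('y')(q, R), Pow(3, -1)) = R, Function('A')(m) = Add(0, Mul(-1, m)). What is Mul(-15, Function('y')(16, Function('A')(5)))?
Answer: 225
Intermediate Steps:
Function('A')(m) = Mul(-1, m)
Function('y')(q, R) = Mul(3, R)
Mul(-15, Function('y')(16, Function('A')(5))) = Mul(-15, Mul(3, Mul(-1, 5))) = Mul(-15, Mul(3, -5)) = Mul(-15, -15) = 225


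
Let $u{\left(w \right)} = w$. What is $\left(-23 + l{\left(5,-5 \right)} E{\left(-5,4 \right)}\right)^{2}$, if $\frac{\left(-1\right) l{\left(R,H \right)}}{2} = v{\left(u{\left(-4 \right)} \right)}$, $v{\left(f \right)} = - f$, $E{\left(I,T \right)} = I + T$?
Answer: $225$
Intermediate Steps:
$l{\left(R,H \right)} = -8$ ($l{\left(R,H \right)} = - 2 \left(\left(-1\right) \left(-4\right)\right) = \left(-2\right) 4 = -8$)
$\left(-23 + l{\left(5,-5 \right)} E{\left(-5,4 \right)}\right)^{2} = \left(-23 - 8 \left(-5 + 4\right)\right)^{2} = \left(-23 - -8\right)^{2} = \left(-23 + 8\right)^{2} = \left(-15\right)^{2} = 225$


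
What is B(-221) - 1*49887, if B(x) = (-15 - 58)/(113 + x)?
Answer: -5387723/108 ≈ -49886.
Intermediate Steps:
B(x) = -73/(113 + x)
B(-221) - 1*49887 = -73/(113 - 221) - 1*49887 = -73/(-108) - 49887 = -73*(-1/108) - 49887 = 73/108 - 49887 = -5387723/108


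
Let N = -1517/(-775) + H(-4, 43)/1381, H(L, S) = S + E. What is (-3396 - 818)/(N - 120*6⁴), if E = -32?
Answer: 2255069425/83223532249 ≈ 0.027097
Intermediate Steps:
H(L, S) = -32 + S (H(L, S) = S - 32 = -32 + S)
N = 2103502/1070275 (N = -1517/(-775) + (-32 + 43)/1381 = -1517*(-1/775) + 11*(1/1381) = 1517/775 + 11/1381 = 2103502/1070275 ≈ 1.9654)
(-3396 - 818)/(N - 120*6⁴) = (-3396 - 818)/(2103502/1070275 - 120*6⁴) = -4214/(2103502/1070275 - 120*1296) = -4214/(2103502/1070275 - 155520) = -4214/(-166447064498/1070275) = -4214*(-1070275/166447064498) = 2255069425/83223532249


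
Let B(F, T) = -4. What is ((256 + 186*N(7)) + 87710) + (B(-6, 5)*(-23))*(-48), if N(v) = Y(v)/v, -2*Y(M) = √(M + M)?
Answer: 83550 - 93*√14/7 ≈ 83500.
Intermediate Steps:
Y(M) = -√2*√M/2 (Y(M) = -√(M + M)/2 = -√2*√M/2)
N(v) = -√2/(2*√v) (N(v) = (-√2*√v/2)/v = -√2/(2*√v))
((256 + 186*N(7)) + 87710) + (B(-6, 5)*(-23))*(-48) = ((256 + 186*(-√2/(2*√7))) + 87710) - 4*(-23)*(-48) = ((256 + 186*(-√2*√7/7/2)) + 87710) + 92*(-48) = ((256 + 186*(-√14/14)) + 87710) - 4416 = ((256 - 93*√14/7) + 87710) - 4416 = (87966 - 93*√14/7) - 4416 = 83550 - 93*√14/7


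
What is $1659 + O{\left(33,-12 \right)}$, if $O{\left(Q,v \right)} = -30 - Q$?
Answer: $1596$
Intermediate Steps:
$1659 + O{\left(33,-12 \right)} = 1659 - 63 = 1596$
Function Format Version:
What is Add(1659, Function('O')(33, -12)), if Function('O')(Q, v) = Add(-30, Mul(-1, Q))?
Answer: 1596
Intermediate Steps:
Add(1659, Function('O')(33, -12)) = Add(1659, Add(-30, Mul(-1, 33))) = Add(1659, Add(-30, -33)) = Add(1659, -63) = 1596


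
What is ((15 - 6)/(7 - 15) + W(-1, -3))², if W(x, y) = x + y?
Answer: 1681/64 ≈ 26.266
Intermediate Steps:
((15 - 6)/(7 - 15) + W(-1, -3))² = ((15 - 6)/(7 - 15) + (-1 - 3))² = (9/(-8) - 4)² = (9*(-⅛) - 4)² = (-9/8 - 4)² = (-41/8)² = 1681/64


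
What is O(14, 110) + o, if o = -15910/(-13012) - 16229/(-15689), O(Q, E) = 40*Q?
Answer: 57391066909/102072634 ≈ 562.26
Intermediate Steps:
o = 230391869/102072634 (o = -15910*(-1/13012) - 16229*(-1/15689) = 7955/6506 + 16229/15689 = 230391869/102072634 ≈ 2.2571)
O(14, 110) + o = 40*14 + 230391869/102072634 = 560 + 230391869/102072634 = 57391066909/102072634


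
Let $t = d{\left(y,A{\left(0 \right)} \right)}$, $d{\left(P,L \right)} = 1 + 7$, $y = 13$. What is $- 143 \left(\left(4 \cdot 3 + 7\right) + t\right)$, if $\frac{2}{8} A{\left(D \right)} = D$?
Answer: $-3861$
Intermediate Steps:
$A{\left(D \right)} = 4 D$
$d{\left(P,L \right)} = 8$
$t = 8$
$- 143 \left(\left(4 \cdot 3 + 7\right) + t\right) = - 143 \left(\left(4 \cdot 3 + 7\right) + 8\right) = - 143 \left(\left(12 + 7\right) + 8\right) = - 143 \left(19 + 8\right) = \left(-143\right) 27 = -3861$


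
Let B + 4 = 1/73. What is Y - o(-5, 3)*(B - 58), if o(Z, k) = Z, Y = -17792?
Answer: -1321441/73 ≈ -18102.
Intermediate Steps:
B = -291/73 (B = -4 + 1/73 = -291/73 ≈ -3.9863)
Y - o(-5, 3)*(B - 58) = -17792 - (-5)*(-291/73 - 58) = -17792 - (-5)*(-4525)/73 = -17792 - 1*22625/73 = -17792 - 22625/73 = -1321441/73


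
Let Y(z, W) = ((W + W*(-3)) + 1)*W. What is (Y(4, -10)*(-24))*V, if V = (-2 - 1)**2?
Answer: 45360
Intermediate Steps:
Y(z, W) = W*(1 - 2*W) (Y(z, W) = ((W - 3*W) + 1)*W = (-2*W + 1)*W = (1 - 2*W)*W = W*(1 - 2*W))
V = 9 (V = (-3)**2 = 9)
(Y(4, -10)*(-24))*V = (-10*(1 - 2*(-10))*(-24))*9 = (-10*(1 + 20)*(-24))*9 = (-10*21*(-24))*9 = -210*(-24)*9 = 5040*9 = 45360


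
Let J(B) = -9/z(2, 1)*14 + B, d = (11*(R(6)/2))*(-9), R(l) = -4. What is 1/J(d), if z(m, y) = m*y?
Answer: 1/135 ≈ 0.0074074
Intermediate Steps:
d = 198 (d = (11*(-4/2))*(-9) = (11*(-4*½))*(-9) = (11*(-2))*(-9) = -22*(-9) = 198)
J(B) = -63 + B (J(B) = -9/(2*1)*14 + B = -9/2*14 + B = -63 + B)
1/J(d) = 1/(-63 + 198) = 1/135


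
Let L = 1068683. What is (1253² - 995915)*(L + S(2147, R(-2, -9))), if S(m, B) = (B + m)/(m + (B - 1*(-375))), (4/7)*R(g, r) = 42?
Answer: 3184808219718036/5191 ≈ 6.1352e+11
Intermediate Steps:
R(g, r) = 147/2 (R(g, r) = (7/4)*42 = 147/2)
S(m, B) = (B + m)/(375 + B + m) (S(m, B) = (B + m)/(m + (B + 375)) = (B + m)/(m + (375 + B)) = (B + m)/(375 + B + m))
(1253² - 995915)*(L + S(2147, R(-2, -9))) = (1253² - 995915)*(1068683 + (147/2 + 2147)/(375 + 147/2 + 2147)) = (1570009 - 995915)*(1068683 + (4441/2)/(5191/2)) = 574094*(1068683 + (2/5191)*(4441/2)) = 574094*(1068683 + 4441/5191) = 574094*(5547537894/5191) = 3184808219718036/5191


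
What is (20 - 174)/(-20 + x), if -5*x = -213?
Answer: -770/113 ≈ -6.8142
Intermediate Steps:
x = 213/5 (x = -⅕*(-213) = 213/5 ≈ 42.600)
(20 - 174)/(-20 + x) = (20 - 174)/(-20 + 213/5) = -154/113/5 = -154*5/113 = -770/113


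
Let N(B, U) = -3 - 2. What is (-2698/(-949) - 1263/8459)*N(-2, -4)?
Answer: -108118975/8027591 ≈ -13.468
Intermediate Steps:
N(B, U) = -5
(-2698/(-949) - 1263/8459)*N(-2, -4) = (-2698/(-949) - 1263/8459)*(-5) = (-2698*(-1/949) - 1263*1/8459)*(-5) = (2698/949 - 1263/8459)*(-5) = (21623795/8027591)*(-5) = -108118975/8027591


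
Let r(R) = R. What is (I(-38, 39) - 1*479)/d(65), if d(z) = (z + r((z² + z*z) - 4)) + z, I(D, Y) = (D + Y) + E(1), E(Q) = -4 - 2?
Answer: -121/2144 ≈ -0.056437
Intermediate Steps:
E(Q) = -6
I(D, Y) = -6 + D + Y (I(D, Y) = (D + Y) - 6 = -6 + D + Y)
d(z) = -4 + 2*z + 2*z² (d(z) = (z + ((z² + z*z) - 4)) + z = (z + ((z² + z²) - 4)) + z = (z + (2*z² - 4)) + z = (z + (-4 + 2*z²)) + z = (-4 + z + 2*z²) + z = -4 + 2*z + 2*z²)
(I(-38, 39) - 1*479)/d(65) = ((-6 - 38 + 39) - 1*479)/(-4 + 2*65 + 2*65²) = (-5 - 479)/(-4 + 130 + 2*4225) = -484/(-4 + 130 + 8450) = -484/8576 = -484*1/8576 = -121/2144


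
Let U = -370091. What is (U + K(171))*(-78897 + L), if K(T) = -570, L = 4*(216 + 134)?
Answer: 28725115517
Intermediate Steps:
L = 1400 (L = 4*350 = 1400)
(U + K(171))*(-78897 + L) = (-370091 - 570)*(-78897 + 1400) = -370661*(-77497) = 28725115517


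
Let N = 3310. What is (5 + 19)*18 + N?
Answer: 3742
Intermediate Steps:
(5 + 19)*18 + N = (5 + 19)*18 + 3310 = 24*18 + 3310 = 432 + 3310 = 3742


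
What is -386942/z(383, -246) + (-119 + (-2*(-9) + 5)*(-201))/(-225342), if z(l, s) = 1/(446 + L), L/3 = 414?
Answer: -73591975832045/112671 ≈ -6.5316e+8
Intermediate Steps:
L = 1242 (L = 3*414 = 1242)
z(l, s) = 1/1688 (z(l, s) = 1/(446 + 1242) = 1/1688)
-386942/z(383, -246) + (-119 + (-2*(-9) + 5)*(-201))/(-225342) = -386942/1/1688 + (-119 + (-2*(-9) + 5)*(-201))/(-225342) = -386942*1688 + (-119 + (18 + 5)*(-201))*(-1/225342) = -653158096 + (-119 + 23*(-201))*(-1/225342) = -653158096 + (-119 - 4623)*(-1/225342) = -653158096 - 4742*(-1/225342) = -653158096 + 2371/112671 = -73591975832045/112671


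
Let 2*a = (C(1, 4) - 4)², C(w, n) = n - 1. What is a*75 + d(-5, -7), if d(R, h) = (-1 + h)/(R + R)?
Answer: 383/10 ≈ 38.300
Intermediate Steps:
C(w, n) = -1 + n
d(R, h) = (-1 + h)/(2*R) (d(R, h) = (-1 + h)/((2*R)) = (-1 + h)*(1/(2*R)) = (-1 + h)/(2*R))
a = ½ (a = ((-1 + 4) - 4)²/2 = (3 - 4)²/2 = (½)*(-1)² = (½)*1 = ½ ≈ 0.50000)
a*75 + d(-5, -7) = (½)*75 + (½)*(-1 - 7)/(-5) = 75/2 + (½)*(-⅕)*(-8) = 75/2 + ⅘ = 383/10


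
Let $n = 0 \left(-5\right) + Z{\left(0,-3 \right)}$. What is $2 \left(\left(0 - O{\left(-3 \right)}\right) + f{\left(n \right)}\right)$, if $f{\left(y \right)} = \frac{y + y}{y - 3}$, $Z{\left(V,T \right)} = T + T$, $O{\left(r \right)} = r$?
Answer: $\frac{26}{3} \approx 8.6667$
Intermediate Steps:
$Z{\left(V,T \right)} = 2 T$
$n = -6$ ($n = 0 \left(-5\right) + 2 \left(-3\right) = 0 - 6 = -6$)
$f{\left(y \right)} = \frac{2 y}{-3 + y}$
$2 \left(\left(0 - O{\left(-3 \right)}\right) + f{\left(n \right)}\right) = 2 \left(\left(0 - -3\right) + 2 \left(-6\right) \frac{1}{-3 - 6}\right) = 2 \left(\left(0 + 3\right) + 2 \left(-6\right) \frac{1}{-9}\right) = 2 \left(3 + 2 \left(-6\right) \left(- \frac{1}{9}\right)\right) = 2 \left(3 + \frac{4}{3}\right) = 2 \cdot \frac{13}{3} = \frac{26}{3}$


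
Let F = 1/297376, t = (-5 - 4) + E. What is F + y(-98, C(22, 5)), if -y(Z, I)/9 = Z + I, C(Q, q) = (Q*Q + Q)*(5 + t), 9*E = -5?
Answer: 6431648129/297376 ≈ 21628.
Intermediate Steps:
E = -5/9 (E = (⅑)*(-5) = -5/9 ≈ -0.55556)
t = -86/9 (t = (-5 - 4) - 5/9 = -9 - 5/9 = -86/9 ≈ -9.5556)
C(Q, q) = -41*Q/9 - 41*Q²/9 (C(Q, q) = (Q*Q + Q)*(5 - 86/9) = (Q² + Q)*(-41/9) = (Q + Q²)*(-41/9) = -41*Q/9 - 41*Q²/9)
y(Z, I) = -9*I - 9*Z (y(Z, I) = -9*(Z + I) = -9*(I + Z) = -9*I - 9*Z)
F = 1/297376 ≈ 3.3627e-6
F + y(-98, C(22, 5)) = 1/297376 + (-(-41)*22*(1 + 22) - 9*(-98)) = 1/297376 + (-(-41)*22*23 + 882) = 1/297376 + (-9*(-20746/9) + 882) = 1/297376 + (20746 + 882) = 1/297376 + 21628 = 6431648129/297376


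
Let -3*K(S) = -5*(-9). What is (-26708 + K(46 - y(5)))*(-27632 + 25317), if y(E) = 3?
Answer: 61863745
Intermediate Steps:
K(S) = -15 (K(S) = -(-5)*(-9)/3 = -⅓*45 = -15)
(-26708 + K(46 - y(5)))*(-27632 + 25317) = (-26708 - 15)*(-27632 + 25317) = -26723*(-2315) = 61863745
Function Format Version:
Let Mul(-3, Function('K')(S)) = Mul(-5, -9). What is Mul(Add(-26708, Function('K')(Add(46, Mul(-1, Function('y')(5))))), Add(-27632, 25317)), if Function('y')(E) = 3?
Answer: 61863745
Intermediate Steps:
Function('K')(S) = -15 (Function('K')(S) = Mul(Rational(-1, 3), Mul(-5, -9)) = Mul(Rational(-1, 3), 45) = -15)
Mul(Add(-26708, Function('K')(Add(46, Mul(-1, Function('y')(5))))), Add(-27632, 25317)) = Mul(Add(-26708, -15), Add(-27632, 25317)) = Mul(-26723, -2315) = 61863745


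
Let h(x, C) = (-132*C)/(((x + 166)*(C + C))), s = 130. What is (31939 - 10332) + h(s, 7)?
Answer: 3197803/148 ≈ 21607.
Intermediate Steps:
h(x, C) = -66/(166 + x) (h(x, C) = (-132*C)/(((166 + x)*(2*C))) = (-132*C)/((2*C*(166 + x))) = (-132*C)*(1/(2*C*(166 + x))) = -66/(166 + x))
(31939 - 10332) + h(s, 7) = (31939 - 10332) - 66/(166 + 130) = 21607 - 66/296 = 21607 - 66*1/296 = 21607 - 33/148 = 3197803/148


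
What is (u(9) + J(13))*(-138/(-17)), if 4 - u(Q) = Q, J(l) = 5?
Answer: 0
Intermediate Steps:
u(Q) = 4 - Q
(u(9) + J(13))*(-138/(-17)) = ((4 - 1*9) + 5)*(-138/(-17)) = ((4 - 9) + 5)*(-138*(-1/17)) = (-5 + 5)*(138/17) = 0*(138/17) = 0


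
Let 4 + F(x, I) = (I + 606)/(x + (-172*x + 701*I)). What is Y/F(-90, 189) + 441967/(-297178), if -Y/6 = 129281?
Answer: 11362778291429575/58516428446 ≈ 1.9418e+5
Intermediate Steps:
Y = -775686 (Y = -6*129281 = -775686)
F(x, I) = -4 + (606 + I)/(-171*x + 701*I) (F(x, I) = -4 + (I + 606)/(x + (-172*x + 701*I)) = -4 + (606 + I)/(-171*x + 701*I))
Y/F(-90, 189) + 441967/(-297178) = -775686*(-171*(-90) + 701*189)/(606 - 2803*189 + 684*(-90)) + 441967/(-297178) = -775686*(15390 + 132489)/(606 - 529767 - 61560) + 441967*(-1/297178) = -775686/(-590721/147879) - 441967/297178 = -775686/((1/147879)*(-590721)) - 441967/297178 = -775686/(-196907/49293) - 441967/297178 = -775686*(-49293/196907) - 441967/297178 = 38235889998/196907 - 441967/297178 = 11362778291429575/58516428446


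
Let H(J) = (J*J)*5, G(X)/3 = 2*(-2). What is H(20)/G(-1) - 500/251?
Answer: -127000/753 ≈ -168.66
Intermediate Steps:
G(X) = -12 (G(X) = 3*(2*(-2)) = 3*(-4) = -12)
H(J) = 5*J**2 (H(J) = J**2*5 = 5*J**2)
H(20)/G(-1) - 500/251 = (5*20**2)/(-12) - 500/251 = (5*400)*(-1/12) - 500*1/251 = 2000*(-1/12) - 500/251 = -500/3 - 500/251 = -127000/753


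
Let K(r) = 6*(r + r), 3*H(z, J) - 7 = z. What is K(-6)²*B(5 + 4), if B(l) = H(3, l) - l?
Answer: -29376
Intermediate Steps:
H(z, J) = 7/3 + z/3
K(r) = 12*r (K(r) = 6*(2*r) = 12*r)
B(l) = 10/3 - l (B(l) = (7/3 + (⅓)*3) - l = (7/3 + 1) - l = 10/3 - l)
K(-6)²*B(5 + 4) = (12*(-6))²*(10/3 - (5 + 4)) = (-72)²*(10/3 - 1*9) = 5184*(10/3 - 9) = 5184*(-17/3) = -29376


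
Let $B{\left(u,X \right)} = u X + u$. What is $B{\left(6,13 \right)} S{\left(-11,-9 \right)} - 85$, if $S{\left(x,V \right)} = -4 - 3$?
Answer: $-673$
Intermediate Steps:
$S{\left(x,V \right)} = -7$
$B{\left(u,X \right)} = u + X u$ ($B{\left(u,X \right)} = X u + u = u + X u$)
$B{\left(6,13 \right)} S{\left(-11,-9 \right)} - 85 = 6 \left(1 + 13\right) \left(-7\right) - 85 = 6 \cdot 14 \left(-7\right) - 85 = 84 \left(-7\right) - 85 = -588 - 85 = -673$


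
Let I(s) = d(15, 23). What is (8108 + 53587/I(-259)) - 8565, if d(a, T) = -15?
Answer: -60442/15 ≈ -4029.5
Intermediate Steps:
I(s) = -15
(8108 + 53587/I(-259)) - 8565 = (8108 + 53587/(-15)) - 8565 = (8108 + 53587*(-1/15)) - 8565 = (8108 - 53587/15) - 8565 = 68033/15 - 8565 = -60442/15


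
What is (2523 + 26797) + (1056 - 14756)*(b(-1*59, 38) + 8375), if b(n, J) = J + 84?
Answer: -116379580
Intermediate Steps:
b(n, J) = 84 + J
(2523 + 26797) + (1056 - 14756)*(b(-1*59, 38) + 8375) = (2523 + 26797) + (1056 - 14756)*((84 + 38) + 8375) = 29320 - 13700*(122 + 8375) = 29320 - 13700*8497 = 29320 - 116408900 = -116379580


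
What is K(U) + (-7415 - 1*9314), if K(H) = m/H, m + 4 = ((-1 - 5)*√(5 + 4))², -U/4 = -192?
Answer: -200743/12 ≈ -16729.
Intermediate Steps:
U = 768 (U = -4*(-192) = 768)
m = 320 (m = -4 + ((-1 - 5)*√(5 + 4))² = -4 + (-6*√9)² = -4 + (-6*3)² = -4 + (-18)² = -4 + 324 = 320)
K(H) = 320/H
K(U) + (-7415 - 1*9314) = 320/768 + (-7415 - 1*9314) = 320*(1/768) + (-7415 - 9314) = 5/12 - 16729 = -200743/12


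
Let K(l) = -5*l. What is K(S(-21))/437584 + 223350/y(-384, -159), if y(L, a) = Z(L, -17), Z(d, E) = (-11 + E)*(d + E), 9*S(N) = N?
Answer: 10471555435/526413552 ≈ 19.892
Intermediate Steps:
S(N) = N/9
Z(d, E) = (-11 + E)*(E + d)
y(L, a) = 476 - 28*L (y(L, a) = (-17)² - 11*(-17) - 11*L - 17*L = 289 + 187 - 11*L - 17*L = 476 - 28*L)
K(S(-21))/437584 + 223350/y(-384, -159) = -5*(-21)/9/437584 + 223350/(476 - 28*(-384)) = -5*(-7/3)*(1/437584) + 223350/(476 + 10752) = (35/3)*(1/437584) + 223350/11228 = 5/187536 + 223350*(1/11228) = 5/187536 + 111675/5614 = 10471555435/526413552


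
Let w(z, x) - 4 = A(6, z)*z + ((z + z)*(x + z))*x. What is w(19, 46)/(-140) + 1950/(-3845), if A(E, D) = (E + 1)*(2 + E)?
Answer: -3151774/3845 ≈ -819.71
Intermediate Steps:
A(E, D) = (1 + E)*(2 + E)
w(z, x) = 4 + 56*z + 2*x*z*(x + z) (w(z, x) = 4 + ((2 + 6² + 3*6)*z + ((z + z)*(x + z))*x) = 4 + ((2 + 36 + 18)*z + ((2*z)*(x + z))*x) = 4 + (56*z + (2*z*(x + z))*x) = 4 + (56*z + 2*x*z*(x + z)) = 4 + 56*z + 2*x*z*(x + z))
w(19, 46)/(-140) + 1950/(-3845) = (4 + 56*19 + 2*46*19² + 2*19*46²)/(-140) + 1950/(-3845) = (4 + 1064 + 2*46*361 + 2*19*2116)*(-1/140) + 1950*(-1/3845) = (4 + 1064 + 33212 + 80408)*(-1/140) - 390/769 = 114688*(-1/140) - 390/769 = -4096/5 - 390/769 = -3151774/3845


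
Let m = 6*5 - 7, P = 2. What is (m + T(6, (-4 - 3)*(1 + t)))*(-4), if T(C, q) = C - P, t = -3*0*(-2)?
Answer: -108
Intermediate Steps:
t = 0 (t = 0*(-2) = 0)
T(C, q) = -2 + C (T(C, q) = C - 1*2 = C - 2 = -2 + C)
m = 23 (m = 30 - 7 = 23)
(m + T(6, (-4 - 3)*(1 + t)))*(-4) = (23 + (-2 + 6))*(-4) = (23 + 4)*(-4) = 27*(-4) = -108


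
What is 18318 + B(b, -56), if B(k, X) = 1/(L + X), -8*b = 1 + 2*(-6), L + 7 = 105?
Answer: 769357/42 ≈ 18318.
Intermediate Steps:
L = 98 (L = -7 + 105 = 98)
b = 11/8 (b = -(1 + 2*(-6))/8 = -(1 - 12)/8 = -1/8*(-11) = 11/8 ≈ 1.3750)
B(k, X) = 1/(98 + X)
18318 + B(b, -56) = 18318 + 1/(98 - 56) = 18318 + 1/42 = 769357/42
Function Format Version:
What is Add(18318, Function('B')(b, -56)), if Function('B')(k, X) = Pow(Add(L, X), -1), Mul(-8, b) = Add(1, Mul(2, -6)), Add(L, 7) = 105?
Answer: Rational(769357, 42) ≈ 18318.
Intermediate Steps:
L = 98 (L = Add(-7, 105) = 98)
b = Rational(11, 8) (b = Mul(Rational(-1, 8), Add(1, Mul(2, -6))) = Mul(Rational(-1, 8), Add(1, -12)) = Mul(Rational(-1, 8), -11) = Rational(11, 8) ≈ 1.3750)
Function('B')(k, X) = Pow(Add(98, X), -1)
Add(18318, Function('B')(b, -56)) = Add(18318, Pow(Add(98, -56), -1)) = Add(18318, Pow(42, -1)) = Add(18318, Rational(1, 42)) = Rational(769357, 42)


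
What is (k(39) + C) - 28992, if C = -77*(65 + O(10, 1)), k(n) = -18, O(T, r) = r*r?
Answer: -34092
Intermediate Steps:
O(T, r) = r**2
C = -5082 (C = -77*(65 + 1**2) = -77*(65 + 1) = -77*66 = -5082)
(k(39) + C) - 28992 = (-18 - 5082) - 28992 = -5100 - 28992 = -34092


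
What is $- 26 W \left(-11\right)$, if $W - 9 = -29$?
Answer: $-5720$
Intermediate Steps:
$W = -20$ ($W = 9 - 29 = -20$)
$- 26 W \left(-11\right) = \left(-26\right) \left(-20\right) \left(-11\right) = 520 \left(-11\right) = -5720$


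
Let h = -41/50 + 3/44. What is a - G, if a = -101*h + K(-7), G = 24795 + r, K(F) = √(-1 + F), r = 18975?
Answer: -48063473/1100 + 2*I*√2 ≈ -43694.0 + 2.8284*I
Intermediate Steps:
h = -827/1100 (h = -41*1/50 + 3*(1/44) = -41/50 + 3/44 = -827/1100 ≈ -0.75182)
G = 43770 (G = 24795 + 18975 = 43770)
a = 83527/1100 + 2*I*√2 (a = -101*(-827/1100) + √(-1 - 7) = 83527/1100 + √(-8) = 83527/1100 + 2*I*√2 ≈ 75.934 + 2.8284*I)
a - G = (83527/1100 + 2*I*√2) - 1*43770 = (83527/1100 + 2*I*√2) - 43770 = -48063473/1100 + 2*I*√2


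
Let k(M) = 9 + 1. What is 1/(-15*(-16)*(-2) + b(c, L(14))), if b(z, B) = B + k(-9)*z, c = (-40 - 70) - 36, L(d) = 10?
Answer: -1/1930 ≈ -0.00051813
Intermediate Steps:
k(M) = 10
c = -146 (c = -110 - 36 = -146)
b(z, B) = B + 10*z
1/(-15*(-16)*(-2) + b(c, L(14))) = 1/(-15*(-16)*(-2) + (10 + 10*(-146))) = 1/(240*(-2) + (10 - 1460)) = 1/(-480 - 1450) = 1/(-1930) = -1/1930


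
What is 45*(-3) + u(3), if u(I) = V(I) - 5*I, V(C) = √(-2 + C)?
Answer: -149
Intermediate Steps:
u(I) = √(-2 + I) - 5*I
45*(-3) + u(3) = 45*(-3) + (√(-2 + 3) - 5*3) = -135 + (√1 - 15) = -135 + (1 - 15) = -135 - 14 = -149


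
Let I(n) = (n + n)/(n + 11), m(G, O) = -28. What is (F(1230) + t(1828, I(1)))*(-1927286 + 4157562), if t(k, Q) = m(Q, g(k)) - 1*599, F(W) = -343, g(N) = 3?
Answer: -2163367720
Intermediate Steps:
I(n) = 2*n/(11 + n) (I(n) = (2*n)/(11 + n) = 2*n/(11 + n))
t(k, Q) = -627 (t(k, Q) = -28 - 1*599 = -28 - 599 = -627)
(F(1230) + t(1828, I(1)))*(-1927286 + 4157562) = (-343 - 627)*(-1927286 + 4157562) = -970*2230276 = -2163367720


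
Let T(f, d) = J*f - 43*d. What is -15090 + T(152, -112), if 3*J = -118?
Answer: -48758/3 ≈ -16253.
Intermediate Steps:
J = -118/3 (J = (⅓)*(-118) = -118/3 ≈ -39.333)
T(f, d) = -43*d - 118*f/3 (T(f, d) = -118*f/3 - 43*d = -43*d - 118*f/3)
-15090 + T(152, -112) = -15090 + (-43*(-112) - 118/3*152) = -15090 + (4816 - 17936/3) = -15090 - 3488/3 = -48758/3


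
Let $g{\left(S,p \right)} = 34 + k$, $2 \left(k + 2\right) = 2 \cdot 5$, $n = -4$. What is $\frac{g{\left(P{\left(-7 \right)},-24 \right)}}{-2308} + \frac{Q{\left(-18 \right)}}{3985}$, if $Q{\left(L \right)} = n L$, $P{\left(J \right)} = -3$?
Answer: $\frac{18731}{9197380} \approx 0.0020366$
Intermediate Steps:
$k = 3$ ($k = -2 + \frac{2 \cdot 5}{2} = -2 + \frac{1}{2} \cdot 10 = -2 + 5 = 3$)
$g{\left(S,p \right)} = 37$ ($g{\left(S,p \right)} = 34 + 3 = 37$)
$Q{\left(L \right)} = - 4 L$
$\frac{g{\left(P{\left(-7 \right)},-24 \right)}}{-2308} + \frac{Q{\left(-18 \right)}}{3985} = \frac{37}{-2308} + \frac{\left(-4\right) \left(-18\right)}{3985} = 37 \left(- \frac{1}{2308}\right) + 72 \cdot \frac{1}{3985} = - \frac{37}{2308} + \frac{72}{3985} = \frac{18731}{9197380}$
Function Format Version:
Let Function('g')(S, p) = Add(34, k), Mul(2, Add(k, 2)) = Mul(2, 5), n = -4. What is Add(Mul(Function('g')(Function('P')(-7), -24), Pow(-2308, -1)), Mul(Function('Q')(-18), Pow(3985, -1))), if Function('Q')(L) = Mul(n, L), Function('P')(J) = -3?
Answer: Rational(18731, 9197380) ≈ 0.0020366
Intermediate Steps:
k = 3 (k = Add(-2, Mul(Rational(1, 2), Mul(2, 5))) = Add(-2, Mul(Rational(1, 2), 10)) = Add(-2, 5) = 3)
Function('g')(S, p) = 37 (Function('g')(S, p) = Add(34, 3) = 37)
Function('Q')(L) = Mul(-4, L)
Add(Mul(Function('g')(Function('P')(-7), -24), Pow(-2308, -1)), Mul(Function('Q')(-18), Pow(3985, -1))) = Add(Mul(37, Pow(-2308, -1)), Mul(Mul(-4, -18), Pow(3985, -1))) = Add(Mul(37, Rational(-1, 2308)), Mul(72, Rational(1, 3985))) = Add(Rational(-37, 2308), Rational(72, 3985)) = Rational(18731, 9197380)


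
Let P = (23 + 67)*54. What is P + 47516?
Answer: 52376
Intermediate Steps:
P = 4860 (P = 90*54 = 4860)
P + 47516 = 4860 + 47516 = 52376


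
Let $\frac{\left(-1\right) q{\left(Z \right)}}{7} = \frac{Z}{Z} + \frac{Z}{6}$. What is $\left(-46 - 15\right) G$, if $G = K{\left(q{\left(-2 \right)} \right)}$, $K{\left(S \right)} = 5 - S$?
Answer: $- \frac{1769}{3} \approx -589.67$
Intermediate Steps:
$q{\left(Z \right)} = -7 - \frac{7 Z}{6}$ ($q{\left(Z \right)} = - 7 \left(\frac{Z}{Z} + \frac{Z}{6}\right) = - 7 \left(1 + Z \frac{1}{6}\right) = - 7 \left(1 + \frac{Z}{6}\right) = -7 - \frac{7 Z}{6}$)
$G = \frac{29}{3}$ ($G = 5 - \left(-7 - - \frac{7}{3}\right) = 5 - \left(-7 + \frac{7}{3}\right) = 5 - - \frac{14}{3} = 5 + \frac{14}{3} = \frac{29}{3} \approx 9.6667$)
$\left(-46 - 15\right) G = \left(-46 - 15\right) \frac{29}{3} = \left(-61\right) \frac{29}{3} = - \frac{1769}{3}$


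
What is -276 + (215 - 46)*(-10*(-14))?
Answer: 23384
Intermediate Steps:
-276 + (215 - 46)*(-10*(-14)) = -276 + 169*140 = -276 + 23660 = 23384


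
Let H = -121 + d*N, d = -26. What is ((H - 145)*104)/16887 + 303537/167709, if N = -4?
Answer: 19660411/24205999 ≈ 0.81221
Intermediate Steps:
H = -17 (H = -121 - 26*(-4) = -121 + 104 = -17)
((H - 145)*104)/16887 + 303537/167709 = ((-17 - 145)*104)/16887 + 303537/167709 = -162*104*(1/16887) + 303537*(1/167709) = -16848*1/16887 + 101179/55903 = -432/433 + 101179/55903 = 19660411/24205999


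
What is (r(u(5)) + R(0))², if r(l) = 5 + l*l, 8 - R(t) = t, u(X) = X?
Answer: 1444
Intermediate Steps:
R(t) = 8 - t
r(l) = 5 + l²
(r(u(5)) + R(0))² = ((5 + 5²) + (8 - 1*0))² = ((5 + 25) + (8 + 0))² = (30 + 8)² = 38² = 1444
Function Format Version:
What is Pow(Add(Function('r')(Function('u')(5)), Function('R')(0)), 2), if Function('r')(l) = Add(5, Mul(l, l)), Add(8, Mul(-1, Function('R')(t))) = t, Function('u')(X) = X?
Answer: 1444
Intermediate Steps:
Function('R')(t) = Add(8, Mul(-1, t))
Function('r')(l) = Add(5, Pow(l, 2))
Pow(Add(Function('r')(Function('u')(5)), Function('R')(0)), 2) = Pow(Add(Add(5, Pow(5, 2)), Add(8, Mul(-1, 0))), 2) = Pow(Add(Add(5, 25), Add(8, 0)), 2) = Pow(Add(30, 8), 2) = Pow(38, 2) = 1444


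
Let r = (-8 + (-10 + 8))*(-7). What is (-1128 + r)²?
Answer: 1119364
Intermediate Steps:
r = 70 (r = (-8 - 2)*(-7) = -10*(-7) = 70)
(-1128 + r)² = (-1128 + 70)² = (-1058)² = 1119364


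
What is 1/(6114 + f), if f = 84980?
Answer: 1/91094 ≈ 1.0978e-5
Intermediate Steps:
1/(6114 + f) = 1/(6114 + 84980) = 1/91094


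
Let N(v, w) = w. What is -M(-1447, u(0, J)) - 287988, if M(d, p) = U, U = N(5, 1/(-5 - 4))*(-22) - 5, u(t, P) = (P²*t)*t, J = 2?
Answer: -2591869/9 ≈ -2.8799e+5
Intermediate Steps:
u(t, P) = P²*t² (u(t, P) = (t*P²)*t = P²*t²)
U = -23/9 (U = -22/(-5 - 4) - 5 = -22/(-9) - 5 = -⅑*(-22) - 5 = 22/9 - 5 = -23/9 ≈ -2.5556)
M(d, p) = -23/9
-M(-1447, u(0, J)) - 287988 = -1*(-23/9) - 287988 = 23/9 - 287988 = -2591869/9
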